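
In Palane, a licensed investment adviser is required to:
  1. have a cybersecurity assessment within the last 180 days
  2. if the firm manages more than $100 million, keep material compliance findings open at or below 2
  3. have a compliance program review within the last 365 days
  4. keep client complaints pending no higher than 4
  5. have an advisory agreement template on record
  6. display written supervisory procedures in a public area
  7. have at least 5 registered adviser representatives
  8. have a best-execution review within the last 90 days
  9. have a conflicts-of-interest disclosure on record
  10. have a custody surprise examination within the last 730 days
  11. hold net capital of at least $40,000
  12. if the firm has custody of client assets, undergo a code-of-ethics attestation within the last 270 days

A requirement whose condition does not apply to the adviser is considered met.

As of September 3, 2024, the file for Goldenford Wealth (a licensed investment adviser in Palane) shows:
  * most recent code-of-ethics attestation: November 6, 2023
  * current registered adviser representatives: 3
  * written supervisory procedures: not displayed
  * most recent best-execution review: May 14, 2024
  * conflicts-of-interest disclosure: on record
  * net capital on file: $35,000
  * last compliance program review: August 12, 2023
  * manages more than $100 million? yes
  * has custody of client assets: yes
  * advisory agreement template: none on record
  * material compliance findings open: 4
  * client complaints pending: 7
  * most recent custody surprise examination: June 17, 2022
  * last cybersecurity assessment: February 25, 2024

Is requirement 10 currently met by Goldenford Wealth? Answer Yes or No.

10. custody surprise examination 809 days ago vs limit 730 → not met

No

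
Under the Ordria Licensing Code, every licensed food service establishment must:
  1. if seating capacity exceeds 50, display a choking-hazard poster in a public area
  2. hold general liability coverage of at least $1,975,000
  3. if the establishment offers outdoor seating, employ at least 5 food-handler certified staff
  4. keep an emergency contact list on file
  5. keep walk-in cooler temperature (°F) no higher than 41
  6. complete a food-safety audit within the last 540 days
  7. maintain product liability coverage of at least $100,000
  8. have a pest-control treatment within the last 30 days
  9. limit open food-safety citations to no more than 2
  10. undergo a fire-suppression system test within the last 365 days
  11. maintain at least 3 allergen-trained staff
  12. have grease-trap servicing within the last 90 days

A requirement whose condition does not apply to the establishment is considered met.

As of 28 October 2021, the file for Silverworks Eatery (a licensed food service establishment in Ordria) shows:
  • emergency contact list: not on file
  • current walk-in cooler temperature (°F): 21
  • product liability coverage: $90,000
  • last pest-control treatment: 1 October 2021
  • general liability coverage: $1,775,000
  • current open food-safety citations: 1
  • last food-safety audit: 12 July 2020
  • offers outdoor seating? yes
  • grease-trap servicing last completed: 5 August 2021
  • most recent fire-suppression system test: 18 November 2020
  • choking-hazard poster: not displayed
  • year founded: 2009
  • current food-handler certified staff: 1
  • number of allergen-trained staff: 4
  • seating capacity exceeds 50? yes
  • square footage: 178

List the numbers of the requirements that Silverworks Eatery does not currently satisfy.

1, 2, 3, 4, 7

1. condition 'seating capacity exceeds 50' holds; choking-hazard poster absent → not met
2. general liability coverage $1,775,000 < $1,975,000 → not met
3. condition 'offers outdoor seating' holds; food-handler certified staff 1 < 5 → not met
4. emergency contact list absent → not met
5. walk-in cooler temperature (°F) 21 ≤ 41 → met
6. food-safety audit 473 days ago vs limit 540 → met
7. product liability coverage $90,000 < $100,000 → not met
8. pest-control treatment 27 days ago vs limit 30 → met
9. open food-safety citations 1 ≤ 2 → met
10. fire-suppression system test 344 days ago vs limit 365 → met
11. allergen-trained staff 4 ≥ 3 → met
12. grease-trap servicing 84 days ago vs limit 90 → met
Not met: 1, 2, 3, 4, 7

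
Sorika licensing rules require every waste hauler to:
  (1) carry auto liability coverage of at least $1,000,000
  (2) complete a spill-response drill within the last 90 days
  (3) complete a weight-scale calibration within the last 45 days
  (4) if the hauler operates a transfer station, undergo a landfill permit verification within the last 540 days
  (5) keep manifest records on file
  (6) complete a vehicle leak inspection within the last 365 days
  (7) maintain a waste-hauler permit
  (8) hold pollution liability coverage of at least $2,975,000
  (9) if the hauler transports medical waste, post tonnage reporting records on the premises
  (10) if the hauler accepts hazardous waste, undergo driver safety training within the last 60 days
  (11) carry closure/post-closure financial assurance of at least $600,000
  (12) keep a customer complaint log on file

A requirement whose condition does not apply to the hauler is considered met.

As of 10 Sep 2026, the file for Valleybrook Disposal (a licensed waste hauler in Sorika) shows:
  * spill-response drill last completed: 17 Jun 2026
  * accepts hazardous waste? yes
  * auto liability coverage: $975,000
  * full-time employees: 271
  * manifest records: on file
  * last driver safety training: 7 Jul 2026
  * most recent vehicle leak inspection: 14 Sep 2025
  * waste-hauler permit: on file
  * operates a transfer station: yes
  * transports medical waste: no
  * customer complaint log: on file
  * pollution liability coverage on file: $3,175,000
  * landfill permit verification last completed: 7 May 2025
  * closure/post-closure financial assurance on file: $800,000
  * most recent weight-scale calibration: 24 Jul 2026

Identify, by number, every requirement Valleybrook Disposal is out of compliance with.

1, 3, 10

1. auto liability coverage $975,000 < $1,000,000 → not met
2. spill-response drill 85 days ago vs limit 90 → met
3. weight-scale calibration 48 days ago vs limit 45 → not met
4. condition 'operates a transfer station' holds; landfill permit verification 491 days ago vs limit 540 → met
5. manifest records present → met
6. vehicle leak inspection 361 days ago vs limit 365 → met
7. waste-hauler permit present → met
8. pollution liability coverage $3,175,000 ≥ $2,975,000 → met
9. condition 'transports medical waste' does not hold → requirement n/a → met
10. condition 'accepts hazardous waste' holds; driver safety training 65 days ago vs limit 60 → not met
11. closure/post-closure financial assurance $800,000 ≥ $600,000 → met
12. customer complaint log present → met
Not met: 1, 3, 10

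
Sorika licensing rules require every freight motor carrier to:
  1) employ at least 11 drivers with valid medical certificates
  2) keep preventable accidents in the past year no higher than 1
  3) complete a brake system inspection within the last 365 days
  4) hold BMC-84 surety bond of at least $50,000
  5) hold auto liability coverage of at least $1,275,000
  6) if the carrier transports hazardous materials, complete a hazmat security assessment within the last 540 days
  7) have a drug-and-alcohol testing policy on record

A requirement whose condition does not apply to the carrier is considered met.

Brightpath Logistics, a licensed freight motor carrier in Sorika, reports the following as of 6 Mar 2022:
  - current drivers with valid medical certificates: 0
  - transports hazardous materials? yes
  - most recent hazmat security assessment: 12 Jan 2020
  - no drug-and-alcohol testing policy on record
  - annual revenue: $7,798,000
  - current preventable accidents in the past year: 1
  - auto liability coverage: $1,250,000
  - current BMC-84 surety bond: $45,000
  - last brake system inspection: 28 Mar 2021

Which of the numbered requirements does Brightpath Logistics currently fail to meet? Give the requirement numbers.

1, 4, 5, 6, 7

1. drivers with valid medical certificates 0 < 11 → not met
2. preventable accidents in the past year 1 ≤ 1 → met
3. brake system inspection 343 days ago vs limit 365 → met
4. BMC-84 surety bond $45,000 < $50,000 → not met
5. auto liability coverage $1,250,000 < $1,275,000 → not met
6. condition 'transports hazardous materials' holds; hazmat security assessment 784 days ago vs limit 540 → not met
7. drug-and-alcohol testing policy absent → not met
Not met: 1, 4, 5, 6, 7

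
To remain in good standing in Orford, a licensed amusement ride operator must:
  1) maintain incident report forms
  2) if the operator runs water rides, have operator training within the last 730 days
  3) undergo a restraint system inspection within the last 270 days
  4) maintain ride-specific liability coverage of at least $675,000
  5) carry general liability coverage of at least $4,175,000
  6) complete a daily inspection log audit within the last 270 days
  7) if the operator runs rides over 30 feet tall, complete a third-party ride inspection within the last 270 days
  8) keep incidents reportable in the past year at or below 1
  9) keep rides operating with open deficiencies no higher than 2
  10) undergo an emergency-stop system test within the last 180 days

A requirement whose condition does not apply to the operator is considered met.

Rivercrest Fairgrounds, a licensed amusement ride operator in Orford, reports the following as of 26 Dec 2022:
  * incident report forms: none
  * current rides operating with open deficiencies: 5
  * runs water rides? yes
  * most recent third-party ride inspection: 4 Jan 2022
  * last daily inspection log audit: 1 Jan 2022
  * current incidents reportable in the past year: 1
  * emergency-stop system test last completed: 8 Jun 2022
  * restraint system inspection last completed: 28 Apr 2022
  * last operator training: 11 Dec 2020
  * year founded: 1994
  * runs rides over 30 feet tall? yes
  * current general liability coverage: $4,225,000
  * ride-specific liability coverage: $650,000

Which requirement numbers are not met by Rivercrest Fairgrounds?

1, 2, 4, 6, 7, 9, 10

1. incident report forms absent → not met
2. condition 'runs water rides' holds; operator training 745 days ago vs limit 730 → not met
3. restraint system inspection 242 days ago vs limit 270 → met
4. ride-specific liability coverage $650,000 < $675,000 → not met
5. general liability coverage $4,225,000 ≥ $4,175,000 → met
6. daily inspection log audit 359 days ago vs limit 270 → not met
7. condition 'runs rides over 30 feet tall' holds; third-party ride inspection 356 days ago vs limit 270 → not met
8. incidents reportable in the past year 1 ≤ 1 → met
9. rides operating with open deficiencies 5 > 2 → not met
10. emergency-stop system test 201 days ago vs limit 180 → not met
Not met: 1, 2, 4, 6, 7, 9, 10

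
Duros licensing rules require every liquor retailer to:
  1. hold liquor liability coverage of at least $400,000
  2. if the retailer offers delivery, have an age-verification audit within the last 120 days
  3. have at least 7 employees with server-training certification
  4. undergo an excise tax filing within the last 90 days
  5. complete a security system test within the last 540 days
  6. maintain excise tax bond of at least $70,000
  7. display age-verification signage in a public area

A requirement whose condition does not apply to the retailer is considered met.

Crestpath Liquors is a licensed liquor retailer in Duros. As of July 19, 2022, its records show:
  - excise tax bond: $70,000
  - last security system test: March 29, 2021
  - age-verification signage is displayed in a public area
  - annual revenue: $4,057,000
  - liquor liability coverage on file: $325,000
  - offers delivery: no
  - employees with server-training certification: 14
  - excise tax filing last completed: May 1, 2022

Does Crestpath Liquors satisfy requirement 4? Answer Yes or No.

Yes

4. excise tax filing 79 days ago vs limit 90 → met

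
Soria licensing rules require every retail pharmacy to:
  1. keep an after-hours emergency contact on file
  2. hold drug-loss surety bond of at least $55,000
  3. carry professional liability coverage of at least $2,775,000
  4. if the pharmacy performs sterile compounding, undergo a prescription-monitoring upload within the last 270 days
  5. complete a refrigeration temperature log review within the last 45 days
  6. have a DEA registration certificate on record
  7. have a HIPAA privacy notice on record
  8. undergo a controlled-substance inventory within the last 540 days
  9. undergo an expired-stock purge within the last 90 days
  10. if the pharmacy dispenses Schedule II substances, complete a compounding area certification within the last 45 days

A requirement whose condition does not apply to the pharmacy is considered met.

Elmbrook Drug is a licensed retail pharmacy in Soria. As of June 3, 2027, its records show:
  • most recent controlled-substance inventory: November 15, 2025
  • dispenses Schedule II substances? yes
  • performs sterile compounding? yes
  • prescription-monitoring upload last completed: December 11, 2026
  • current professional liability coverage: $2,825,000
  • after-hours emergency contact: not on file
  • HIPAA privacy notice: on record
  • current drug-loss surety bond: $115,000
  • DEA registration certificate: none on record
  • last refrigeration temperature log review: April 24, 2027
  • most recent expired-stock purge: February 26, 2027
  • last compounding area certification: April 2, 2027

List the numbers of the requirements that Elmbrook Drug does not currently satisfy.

1. after-hours emergency contact absent → not met
2. drug-loss surety bond $115,000 ≥ $55,000 → met
3. professional liability coverage $2,825,000 ≥ $2,775,000 → met
4. condition 'performs sterile compounding' holds; prescription-monitoring upload 174 days ago vs limit 270 → met
5. refrigeration temperature log review 40 days ago vs limit 45 → met
6. DEA registration certificate absent → not met
7. HIPAA privacy notice present → met
8. controlled-substance inventory 565 days ago vs limit 540 → not met
9. expired-stock purge 97 days ago vs limit 90 → not met
10. condition 'dispenses Schedule II substances' holds; compounding area certification 62 days ago vs limit 45 → not met
Not met: 1, 6, 8, 9, 10

1, 6, 8, 9, 10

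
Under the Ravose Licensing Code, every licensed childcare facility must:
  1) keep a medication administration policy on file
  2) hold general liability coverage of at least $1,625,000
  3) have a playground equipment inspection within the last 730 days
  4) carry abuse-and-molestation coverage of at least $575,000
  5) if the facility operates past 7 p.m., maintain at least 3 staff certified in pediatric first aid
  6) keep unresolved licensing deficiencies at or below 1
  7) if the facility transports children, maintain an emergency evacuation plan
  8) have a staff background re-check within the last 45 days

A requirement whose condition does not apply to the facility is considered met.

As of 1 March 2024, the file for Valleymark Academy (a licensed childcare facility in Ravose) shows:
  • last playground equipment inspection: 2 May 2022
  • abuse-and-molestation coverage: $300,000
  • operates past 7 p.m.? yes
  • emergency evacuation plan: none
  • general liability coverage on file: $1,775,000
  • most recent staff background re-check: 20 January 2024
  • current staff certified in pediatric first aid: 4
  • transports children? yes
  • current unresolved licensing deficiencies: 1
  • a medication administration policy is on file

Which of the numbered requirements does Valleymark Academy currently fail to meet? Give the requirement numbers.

4, 7

1. medication administration policy present → met
2. general liability coverage $1,775,000 ≥ $1,625,000 → met
3. playground equipment inspection 669 days ago vs limit 730 → met
4. abuse-and-molestation coverage $300,000 < $575,000 → not met
5. condition 'operates past 7 p.m.' holds; staff certified in pediatric first aid 4 ≥ 3 → met
6. unresolved licensing deficiencies 1 ≤ 1 → met
7. condition 'transports children' holds; emergency evacuation plan absent → not met
8. staff background re-check 41 days ago vs limit 45 → met
Not met: 4, 7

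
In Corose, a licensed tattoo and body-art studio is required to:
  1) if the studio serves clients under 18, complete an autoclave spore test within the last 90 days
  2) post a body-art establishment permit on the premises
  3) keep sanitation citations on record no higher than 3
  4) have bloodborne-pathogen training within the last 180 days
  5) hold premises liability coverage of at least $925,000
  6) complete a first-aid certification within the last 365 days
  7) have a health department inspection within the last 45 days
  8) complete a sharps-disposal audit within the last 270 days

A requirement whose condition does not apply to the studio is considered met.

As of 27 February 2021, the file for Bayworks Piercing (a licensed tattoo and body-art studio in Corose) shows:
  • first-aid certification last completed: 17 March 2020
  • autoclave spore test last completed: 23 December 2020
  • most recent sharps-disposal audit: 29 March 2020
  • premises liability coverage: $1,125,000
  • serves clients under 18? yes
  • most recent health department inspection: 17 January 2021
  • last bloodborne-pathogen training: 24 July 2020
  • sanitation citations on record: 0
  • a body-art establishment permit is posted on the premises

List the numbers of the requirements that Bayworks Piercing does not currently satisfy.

1. condition 'serves clients under 18' holds; autoclave spore test 66 days ago vs limit 90 → met
2. body-art establishment permit present → met
3. sanitation citations on record 0 ≤ 3 → met
4. bloodborne-pathogen training 218 days ago vs limit 180 → not met
5. premises liability coverage $1,125,000 ≥ $925,000 → met
6. first-aid certification 347 days ago vs limit 365 → met
7. health department inspection 41 days ago vs limit 45 → met
8. sharps-disposal audit 335 days ago vs limit 270 → not met
Not met: 4, 8

4, 8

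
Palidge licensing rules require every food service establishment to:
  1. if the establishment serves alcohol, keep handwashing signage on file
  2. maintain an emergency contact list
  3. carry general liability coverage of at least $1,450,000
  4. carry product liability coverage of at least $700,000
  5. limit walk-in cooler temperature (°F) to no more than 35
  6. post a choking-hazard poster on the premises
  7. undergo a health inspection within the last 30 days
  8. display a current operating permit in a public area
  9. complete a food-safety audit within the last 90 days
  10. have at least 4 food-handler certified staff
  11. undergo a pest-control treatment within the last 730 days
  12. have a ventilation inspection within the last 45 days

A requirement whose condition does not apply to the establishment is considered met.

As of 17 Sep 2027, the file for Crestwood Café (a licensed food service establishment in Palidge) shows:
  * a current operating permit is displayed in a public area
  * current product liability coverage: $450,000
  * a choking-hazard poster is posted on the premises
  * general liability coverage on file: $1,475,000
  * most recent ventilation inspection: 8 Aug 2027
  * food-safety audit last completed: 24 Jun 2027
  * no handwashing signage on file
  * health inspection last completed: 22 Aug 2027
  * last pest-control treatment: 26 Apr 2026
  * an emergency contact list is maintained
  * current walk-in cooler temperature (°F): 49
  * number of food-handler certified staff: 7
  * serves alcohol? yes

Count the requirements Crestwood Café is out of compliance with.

1. condition 'serves alcohol' holds; handwashing signage absent → not met
2. emergency contact list present → met
3. general liability coverage $1,475,000 ≥ $1,450,000 → met
4. product liability coverage $450,000 < $700,000 → not met
5. walk-in cooler temperature (°F) 49 > 35 → not met
6. choking-hazard poster present → met
7. health inspection 26 days ago vs limit 30 → met
8. current operating permit present → met
9. food-safety audit 85 days ago vs limit 90 → met
10. food-handler certified staff 7 ≥ 4 → met
11. pest-control treatment 509 days ago vs limit 730 → met
12. ventilation inspection 40 days ago vs limit 45 → met
Not met: 3 of 12

3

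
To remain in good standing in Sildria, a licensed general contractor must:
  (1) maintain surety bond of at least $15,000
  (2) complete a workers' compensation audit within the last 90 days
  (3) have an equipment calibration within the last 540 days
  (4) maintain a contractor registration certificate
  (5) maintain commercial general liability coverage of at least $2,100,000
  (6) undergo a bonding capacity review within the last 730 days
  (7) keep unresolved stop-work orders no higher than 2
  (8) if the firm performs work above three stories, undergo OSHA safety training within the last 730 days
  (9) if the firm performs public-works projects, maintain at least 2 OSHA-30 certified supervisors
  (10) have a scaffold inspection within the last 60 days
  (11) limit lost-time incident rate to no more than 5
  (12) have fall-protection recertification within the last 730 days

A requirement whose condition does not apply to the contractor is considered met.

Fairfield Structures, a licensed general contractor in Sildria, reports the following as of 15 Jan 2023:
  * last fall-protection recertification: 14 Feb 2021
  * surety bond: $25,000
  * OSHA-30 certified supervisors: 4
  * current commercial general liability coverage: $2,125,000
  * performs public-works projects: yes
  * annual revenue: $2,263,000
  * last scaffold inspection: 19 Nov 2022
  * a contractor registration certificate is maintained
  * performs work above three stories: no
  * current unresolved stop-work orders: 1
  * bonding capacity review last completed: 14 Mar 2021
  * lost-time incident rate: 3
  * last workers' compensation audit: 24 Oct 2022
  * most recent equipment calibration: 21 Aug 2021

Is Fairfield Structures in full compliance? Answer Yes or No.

1. surety bond $25,000 ≥ $15,000 → met
2. workers' compensation audit 83 days ago vs limit 90 → met
3. equipment calibration 512 days ago vs limit 540 → met
4. contractor registration certificate present → met
5. commercial general liability coverage $2,125,000 ≥ $2,100,000 → met
6. bonding capacity review 672 days ago vs limit 730 → met
7. unresolved stop-work orders 1 ≤ 2 → met
8. condition 'performs work above three stories' does not hold → requirement n/a → met
9. condition 'performs public-works projects' holds; OSHA-30 certified supervisors 4 ≥ 2 → met
10. scaffold inspection 57 days ago vs limit 60 → met
11. lost-time incident rate 3 ≤ 5 → met
12. fall-protection recertification 700 days ago vs limit 730 → met
All met.

Yes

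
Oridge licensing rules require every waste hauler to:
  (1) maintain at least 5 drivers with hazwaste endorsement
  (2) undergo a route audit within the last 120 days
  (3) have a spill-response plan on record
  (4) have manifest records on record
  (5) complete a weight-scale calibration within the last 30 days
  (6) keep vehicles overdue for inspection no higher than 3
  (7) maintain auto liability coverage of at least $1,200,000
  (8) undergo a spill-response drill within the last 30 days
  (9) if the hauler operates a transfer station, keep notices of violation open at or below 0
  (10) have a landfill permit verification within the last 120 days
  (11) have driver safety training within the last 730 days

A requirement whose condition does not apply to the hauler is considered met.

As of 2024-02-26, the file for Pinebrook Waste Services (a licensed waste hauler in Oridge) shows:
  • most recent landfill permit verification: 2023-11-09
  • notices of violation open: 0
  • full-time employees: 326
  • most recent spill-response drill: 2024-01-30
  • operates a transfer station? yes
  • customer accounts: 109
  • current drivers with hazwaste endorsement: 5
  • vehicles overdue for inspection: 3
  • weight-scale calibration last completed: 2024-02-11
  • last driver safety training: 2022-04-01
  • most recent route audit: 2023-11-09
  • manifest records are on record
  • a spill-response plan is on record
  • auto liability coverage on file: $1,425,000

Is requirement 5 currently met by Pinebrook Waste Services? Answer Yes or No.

5. weight-scale calibration 15 days ago vs limit 30 → met

Yes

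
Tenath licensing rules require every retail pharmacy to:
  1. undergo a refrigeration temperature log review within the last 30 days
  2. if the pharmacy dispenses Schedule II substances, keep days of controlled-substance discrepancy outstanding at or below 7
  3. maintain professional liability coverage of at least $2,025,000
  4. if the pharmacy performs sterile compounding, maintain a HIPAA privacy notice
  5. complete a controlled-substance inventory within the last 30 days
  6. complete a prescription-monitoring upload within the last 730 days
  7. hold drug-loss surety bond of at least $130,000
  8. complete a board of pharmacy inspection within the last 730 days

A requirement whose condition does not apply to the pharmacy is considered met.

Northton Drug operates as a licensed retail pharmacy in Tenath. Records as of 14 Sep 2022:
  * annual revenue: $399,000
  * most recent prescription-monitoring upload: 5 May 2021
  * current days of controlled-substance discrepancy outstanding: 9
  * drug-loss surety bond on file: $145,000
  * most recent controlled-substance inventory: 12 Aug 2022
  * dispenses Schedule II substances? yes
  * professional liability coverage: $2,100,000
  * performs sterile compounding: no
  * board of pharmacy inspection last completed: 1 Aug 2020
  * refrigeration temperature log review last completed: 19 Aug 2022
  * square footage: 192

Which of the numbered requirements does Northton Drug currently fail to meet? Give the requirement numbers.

1. refrigeration temperature log review 26 days ago vs limit 30 → met
2. condition 'dispenses Schedule II substances' holds; days of controlled-substance discrepancy outstanding 9 > 7 → not met
3. professional liability coverage $2,100,000 ≥ $2,025,000 → met
4. condition 'performs sterile compounding' does not hold → requirement n/a → met
5. controlled-substance inventory 33 days ago vs limit 30 → not met
6. prescription-monitoring upload 497 days ago vs limit 730 → met
7. drug-loss surety bond $145,000 ≥ $130,000 → met
8. board of pharmacy inspection 774 days ago vs limit 730 → not met
Not met: 2, 5, 8

2, 5, 8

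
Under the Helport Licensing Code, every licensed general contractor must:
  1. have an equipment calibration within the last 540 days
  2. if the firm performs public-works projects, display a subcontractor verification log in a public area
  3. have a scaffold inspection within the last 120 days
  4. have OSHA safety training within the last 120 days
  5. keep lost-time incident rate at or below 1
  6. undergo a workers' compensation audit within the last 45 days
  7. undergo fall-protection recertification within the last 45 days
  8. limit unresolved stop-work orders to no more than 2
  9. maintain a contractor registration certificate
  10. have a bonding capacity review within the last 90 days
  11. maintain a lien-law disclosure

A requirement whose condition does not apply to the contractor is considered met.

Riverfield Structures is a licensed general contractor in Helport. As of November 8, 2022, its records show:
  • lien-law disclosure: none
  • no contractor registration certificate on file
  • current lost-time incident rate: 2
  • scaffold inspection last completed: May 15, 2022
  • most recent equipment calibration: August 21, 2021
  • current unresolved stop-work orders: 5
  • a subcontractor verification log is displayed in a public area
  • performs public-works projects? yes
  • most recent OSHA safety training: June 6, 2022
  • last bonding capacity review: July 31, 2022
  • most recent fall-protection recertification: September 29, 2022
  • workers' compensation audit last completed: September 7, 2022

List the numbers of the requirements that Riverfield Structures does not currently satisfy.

3, 4, 5, 6, 8, 9, 10, 11

1. equipment calibration 444 days ago vs limit 540 → met
2. condition 'performs public-works projects' holds; subcontractor verification log present → met
3. scaffold inspection 177 days ago vs limit 120 → not met
4. OSHA safety training 155 days ago vs limit 120 → not met
5. lost-time incident rate 2 > 1 → not met
6. workers' compensation audit 62 days ago vs limit 45 → not met
7. fall-protection recertification 40 days ago vs limit 45 → met
8. unresolved stop-work orders 5 > 2 → not met
9. contractor registration certificate absent → not met
10. bonding capacity review 100 days ago vs limit 90 → not met
11. lien-law disclosure absent → not met
Not met: 3, 4, 5, 6, 8, 9, 10, 11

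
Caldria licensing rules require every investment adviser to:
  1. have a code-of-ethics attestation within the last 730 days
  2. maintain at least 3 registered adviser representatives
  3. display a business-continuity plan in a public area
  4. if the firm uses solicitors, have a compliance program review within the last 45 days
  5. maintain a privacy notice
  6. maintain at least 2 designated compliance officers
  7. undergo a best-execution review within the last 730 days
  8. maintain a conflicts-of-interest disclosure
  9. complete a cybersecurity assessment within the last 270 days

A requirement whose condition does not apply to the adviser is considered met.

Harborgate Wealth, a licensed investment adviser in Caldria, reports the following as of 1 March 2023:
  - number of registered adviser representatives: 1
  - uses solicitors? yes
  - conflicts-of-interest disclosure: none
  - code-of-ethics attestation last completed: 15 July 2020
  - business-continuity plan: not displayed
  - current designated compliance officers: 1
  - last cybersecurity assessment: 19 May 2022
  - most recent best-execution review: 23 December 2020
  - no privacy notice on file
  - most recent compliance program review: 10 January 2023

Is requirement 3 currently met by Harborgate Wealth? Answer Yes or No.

No

3. business-continuity plan absent → not met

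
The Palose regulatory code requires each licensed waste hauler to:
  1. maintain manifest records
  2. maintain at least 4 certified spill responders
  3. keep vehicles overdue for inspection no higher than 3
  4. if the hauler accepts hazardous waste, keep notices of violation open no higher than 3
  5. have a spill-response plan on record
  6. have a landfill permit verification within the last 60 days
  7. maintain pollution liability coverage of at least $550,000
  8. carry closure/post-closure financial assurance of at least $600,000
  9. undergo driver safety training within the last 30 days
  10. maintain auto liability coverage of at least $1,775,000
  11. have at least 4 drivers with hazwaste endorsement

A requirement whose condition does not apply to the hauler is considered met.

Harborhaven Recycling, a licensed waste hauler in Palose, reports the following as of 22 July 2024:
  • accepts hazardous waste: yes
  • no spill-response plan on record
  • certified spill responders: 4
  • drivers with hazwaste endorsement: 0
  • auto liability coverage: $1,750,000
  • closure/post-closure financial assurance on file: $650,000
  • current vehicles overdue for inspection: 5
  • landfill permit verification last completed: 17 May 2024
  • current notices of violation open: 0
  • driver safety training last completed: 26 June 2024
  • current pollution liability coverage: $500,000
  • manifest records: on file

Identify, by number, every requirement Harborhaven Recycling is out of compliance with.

3, 5, 6, 7, 10, 11

1. manifest records present → met
2. certified spill responders 4 ≥ 4 → met
3. vehicles overdue for inspection 5 > 3 → not met
4. condition 'accepts hazardous waste' holds; notices of violation open 0 ≤ 3 → met
5. spill-response plan absent → not met
6. landfill permit verification 66 days ago vs limit 60 → not met
7. pollution liability coverage $500,000 < $550,000 → not met
8. closure/post-closure financial assurance $650,000 ≥ $600,000 → met
9. driver safety training 26 days ago vs limit 30 → met
10. auto liability coverage $1,750,000 < $1,775,000 → not met
11. drivers with hazwaste endorsement 0 < 4 → not met
Not met: 3, 5, 6, 7, 10, 11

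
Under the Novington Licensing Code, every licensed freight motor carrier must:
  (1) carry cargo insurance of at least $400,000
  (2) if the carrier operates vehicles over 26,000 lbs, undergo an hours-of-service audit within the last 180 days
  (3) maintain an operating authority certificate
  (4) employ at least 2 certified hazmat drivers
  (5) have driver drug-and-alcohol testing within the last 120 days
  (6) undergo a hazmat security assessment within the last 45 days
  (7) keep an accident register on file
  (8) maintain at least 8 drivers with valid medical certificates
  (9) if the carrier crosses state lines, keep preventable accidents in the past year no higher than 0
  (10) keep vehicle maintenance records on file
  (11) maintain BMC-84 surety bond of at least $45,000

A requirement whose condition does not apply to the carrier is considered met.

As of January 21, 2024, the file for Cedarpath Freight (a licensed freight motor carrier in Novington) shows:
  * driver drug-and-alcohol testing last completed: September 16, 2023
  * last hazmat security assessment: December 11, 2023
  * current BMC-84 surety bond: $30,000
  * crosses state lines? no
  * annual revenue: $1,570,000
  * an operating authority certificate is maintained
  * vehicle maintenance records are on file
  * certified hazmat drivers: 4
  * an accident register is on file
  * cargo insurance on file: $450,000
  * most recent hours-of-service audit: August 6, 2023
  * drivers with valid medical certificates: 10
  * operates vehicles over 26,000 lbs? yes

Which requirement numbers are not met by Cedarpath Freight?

5, 11

1. cargo insurance $450,000 ≥ $400,000 → met
2. condition 'operates vehicles over 26,000 lbs' holds; hours-of-service audit 168 days ago vs limit 180 → met
3. operating authority certificate present → met
4. certified hazmat drivers 4 ≥ 2 → met
5. driver drug-and-alcohol testing 127 days ago vs limit 120 → not met
6. hazmat security assessment 41 days ago vs limit 45 → met
7. accident register present → met
8. drivers with valid medical certificates 10 ≥ 8 → met
9. condition 'crosses state lines' does not hold → requirement n/a → met
10. vehicle maintenance records present → met
11. BMC-84 surety bond $30,000 < $45,000 → not met
Not met: 5, 11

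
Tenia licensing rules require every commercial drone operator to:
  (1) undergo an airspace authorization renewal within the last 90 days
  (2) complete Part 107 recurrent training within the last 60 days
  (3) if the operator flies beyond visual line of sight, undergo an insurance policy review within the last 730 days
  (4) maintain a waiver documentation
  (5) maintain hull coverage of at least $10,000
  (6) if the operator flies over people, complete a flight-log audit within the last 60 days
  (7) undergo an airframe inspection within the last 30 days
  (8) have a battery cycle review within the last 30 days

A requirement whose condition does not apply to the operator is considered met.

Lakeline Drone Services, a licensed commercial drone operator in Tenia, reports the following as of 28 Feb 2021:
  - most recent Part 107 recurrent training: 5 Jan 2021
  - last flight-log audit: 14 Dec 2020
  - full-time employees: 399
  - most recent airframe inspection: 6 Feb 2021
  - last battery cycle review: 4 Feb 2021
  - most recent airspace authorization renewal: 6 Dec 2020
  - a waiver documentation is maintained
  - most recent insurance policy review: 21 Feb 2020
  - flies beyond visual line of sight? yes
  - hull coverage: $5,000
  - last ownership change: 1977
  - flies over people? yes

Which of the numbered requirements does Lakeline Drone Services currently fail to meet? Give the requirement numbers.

5, 6

1. airspace authorization renewal 84 days ago vs limit 90 → met
2. Part 107 recurrent training 54 days ago vs limit 60 → met
3. condition 'flies beyond visual line of sight' holds; insurance policy review 373 days ago vs limit 730 → met
4. waiver documentation present → met
5. hull coverage $5,000 < $10,000 → not met
6. condition 'flies over people' holds; flight-log audit 76 days ago vs limit 60 → not met
7. airframe inspection 22 days ago vs limit 30 → met
8. battery cycle review 24 days ago vs limit 30 → met
Not met: 5, 6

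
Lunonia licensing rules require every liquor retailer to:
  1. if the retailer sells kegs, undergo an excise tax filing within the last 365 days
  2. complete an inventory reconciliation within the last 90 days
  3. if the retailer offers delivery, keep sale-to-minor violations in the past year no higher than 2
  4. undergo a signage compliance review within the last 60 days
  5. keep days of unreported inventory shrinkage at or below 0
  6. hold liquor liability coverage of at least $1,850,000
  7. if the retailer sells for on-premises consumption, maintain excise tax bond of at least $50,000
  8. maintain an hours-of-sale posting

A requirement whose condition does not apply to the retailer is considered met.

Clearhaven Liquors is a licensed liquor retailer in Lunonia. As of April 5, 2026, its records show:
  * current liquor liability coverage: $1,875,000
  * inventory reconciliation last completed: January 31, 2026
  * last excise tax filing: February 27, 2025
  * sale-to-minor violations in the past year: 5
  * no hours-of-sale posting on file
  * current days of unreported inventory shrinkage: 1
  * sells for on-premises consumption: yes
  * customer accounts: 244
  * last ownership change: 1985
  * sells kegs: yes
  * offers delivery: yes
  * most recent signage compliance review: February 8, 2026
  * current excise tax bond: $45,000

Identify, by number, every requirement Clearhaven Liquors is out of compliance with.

1, 3, 5, 7, 8

1. condition 'sells kegs' holds; excise tax filing 402 days ago vs limit 365 → not met
2. inventory reconciliation 64 days ago vs limit 90 → met
3. condition 'offers delivery' holds; sale-to-minor violations in the past year 5 > 2 → not met
4. signage compliance review 56 days ago vs limit 60 → met
5. days of unreported inventory shrinkage 1 > 0 → not met
6. liquor liability coverage $1,875,000 ≥ $1,850,000 → met
7. condition 'sells for on-premises consumption' holds; excise tax bond $45,000 < $50,000 → not met
8. hours-of-sale posting absent → not met
Not met: 1, 3, 5, 7, 8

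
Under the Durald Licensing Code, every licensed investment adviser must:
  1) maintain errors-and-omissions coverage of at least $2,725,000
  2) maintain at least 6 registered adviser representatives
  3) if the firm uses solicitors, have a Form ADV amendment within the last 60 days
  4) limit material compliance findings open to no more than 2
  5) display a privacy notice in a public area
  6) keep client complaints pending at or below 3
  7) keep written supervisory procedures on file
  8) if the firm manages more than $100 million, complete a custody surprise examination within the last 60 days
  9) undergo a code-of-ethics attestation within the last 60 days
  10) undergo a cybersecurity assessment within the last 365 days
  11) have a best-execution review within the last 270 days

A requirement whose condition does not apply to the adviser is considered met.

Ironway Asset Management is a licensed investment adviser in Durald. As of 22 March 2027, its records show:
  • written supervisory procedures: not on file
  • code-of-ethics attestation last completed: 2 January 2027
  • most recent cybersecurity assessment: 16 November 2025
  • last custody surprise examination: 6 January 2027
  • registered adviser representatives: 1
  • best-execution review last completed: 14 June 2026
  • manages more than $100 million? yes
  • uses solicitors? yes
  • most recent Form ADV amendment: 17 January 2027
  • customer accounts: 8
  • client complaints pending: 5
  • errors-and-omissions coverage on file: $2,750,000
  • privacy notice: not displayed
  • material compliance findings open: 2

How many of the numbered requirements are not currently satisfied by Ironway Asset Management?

1. errors-and-omissions coverage $2,750,000 ≥ $2,725,000 → met
2. registered adviser representatives 1 < 6 → not met
3. condition 'uses solicitors' holds; Form ADV amendment 64 days ago vs limit 60 → not met
4. material compliance findings open 2 ≤ 2 → met
5. privacy notice absent → not met
6. client complaints pending 5 > 3 → not met
7. written supervisory procedures absent → not met
8. condition 'manages more than $100 million' holds; custody surprise examination 75 days ago vs limit 60 → not met
9. code-of-ethics attestation 79 days ago vs limit 60 → not met
10. cybersecurity assessment 491 days ago vs limit 365 → not met
11. best-execution review 281 days ago vs limit 270 → not met
Not met: 9 of 11

9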